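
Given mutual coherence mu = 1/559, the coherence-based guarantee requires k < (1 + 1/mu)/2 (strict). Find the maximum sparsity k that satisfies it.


1/mu = 559.
1 + 1/mu = 560.
(1 + 1/mu)/2 = 280 is an integer and the inequality is strict, so k_max = 280 - 1 = 279.

279


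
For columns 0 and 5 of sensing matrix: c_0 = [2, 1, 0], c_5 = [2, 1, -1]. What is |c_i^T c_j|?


Inner product: 2*2 + 1*1 + 0*-1
Products: [4, 1, 0]
Sum = 5.
|dot| = 5.

5


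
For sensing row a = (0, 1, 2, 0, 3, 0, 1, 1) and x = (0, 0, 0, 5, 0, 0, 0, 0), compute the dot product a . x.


Non-zero terms: ['0*5']
Products: [0]
y = sum = 0.

0


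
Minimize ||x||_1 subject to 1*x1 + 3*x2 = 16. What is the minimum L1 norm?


Axis intercepts:
  x1 = 16, x2 = 0: L1 = 16
  x1 = 0, x2 = 16/3: L1 = 16/3
x* = (0, 16/3)
||x*||_1 = 16/3.

16/3


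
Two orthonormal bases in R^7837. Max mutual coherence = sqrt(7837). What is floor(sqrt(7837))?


88^2 = 7744 <= 7837 < 7921 = 89^2, so 88 <= sqrt(7837) < 89.
floor(sqrt(7837)) = 88.

88


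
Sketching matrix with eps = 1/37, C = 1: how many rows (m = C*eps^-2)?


1/eps = 37.
(1/eps)^2 = 1369.
m = 1*1369 = 1369.

1369


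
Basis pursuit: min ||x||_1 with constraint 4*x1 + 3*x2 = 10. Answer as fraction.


Axis intercepts:
  x1 = 5/2, x2 = 0: L1 = 5/2
  x1 = 0, x2 = 10/3: L1 = 10/3
x* = (5/2, 0)
||x*||_1 = 5/2.

5/2


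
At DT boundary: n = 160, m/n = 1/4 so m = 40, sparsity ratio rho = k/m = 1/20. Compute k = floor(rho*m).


m = 1/4*160 = 40.
rho = 1/20.
rho*m = 1/20*40 = 2.
k = floor(2) = 2.

2


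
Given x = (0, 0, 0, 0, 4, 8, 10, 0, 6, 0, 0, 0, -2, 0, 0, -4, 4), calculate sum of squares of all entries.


Non-zero entries: [(4, 4), (5, 8), (6, 10), (8, 6), (12, -2), (15, -4), (16, 4)]
Squares: [16, 64, 100, 36, 4, 16, 16]
||x||_2^2 = sum = 252.

252


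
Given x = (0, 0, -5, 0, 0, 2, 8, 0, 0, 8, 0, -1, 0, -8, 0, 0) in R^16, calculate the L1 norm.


Non-zero entries: [(2, -5), (5, 2), (6, 8), (9, 8), (11, -1), (13, -8)]
Absolute values: [5, 2, 8, 8, 1, 8]
||x||_1 = sum = 32.

32


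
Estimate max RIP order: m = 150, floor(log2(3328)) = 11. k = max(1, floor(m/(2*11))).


floor(log2(3328)) = 11.
2*11 = 22.
m/(2*floor(log2(n))) = 150/22 ≈ 6.8182.
floor = 6.
k = max(1, 6) = 6.

6


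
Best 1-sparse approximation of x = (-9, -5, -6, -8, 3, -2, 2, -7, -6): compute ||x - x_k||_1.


Sorted |x_i| descending: [9, 8, 7, 6, 6, 5, 3, 2, 2]
Keep top 1: [9]
Tail entries: [8, 7, 6, 6, 5, 3, 2, 2]
L1 error = sum of tail = 39.

39


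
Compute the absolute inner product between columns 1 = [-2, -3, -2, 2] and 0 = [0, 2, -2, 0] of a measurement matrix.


Inner product: -2*0 + -3*2 + -2*-2 + 2*0
Products: [0, -6, 4, 0]
Sum = -2.
|dot| = 2.

2


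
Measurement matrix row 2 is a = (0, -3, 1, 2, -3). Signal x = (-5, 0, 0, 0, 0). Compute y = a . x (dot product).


Non-zero terms: ['0*-5']
Products: [0]
y = sum = 0.

0


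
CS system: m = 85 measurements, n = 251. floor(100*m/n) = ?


100*m/n = 100*85/251 ≈ 33.8645.
floor = 33.

33


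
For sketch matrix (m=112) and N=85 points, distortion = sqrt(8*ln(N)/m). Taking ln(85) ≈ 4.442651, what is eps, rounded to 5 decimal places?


ln(85) ≈ 4.442651.
8*ln(N)/m ≈ 8*4.442651/112 ≈ 0.31733221.
eps = sqrt(0.31733221) ≈ 0.5633225 ≈ 0.56332.

0.56332


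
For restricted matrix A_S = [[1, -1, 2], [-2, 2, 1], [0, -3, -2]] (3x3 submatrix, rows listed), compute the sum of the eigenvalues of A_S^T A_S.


Sum of eigenvalues of A_S^T A_S = trace(A_S^T A_S) = sum of squared column norms of A_S.
A_S^T A_S diagonal: [5, 14, 9].
trace = 5 + 14 + 9 = 28.

28


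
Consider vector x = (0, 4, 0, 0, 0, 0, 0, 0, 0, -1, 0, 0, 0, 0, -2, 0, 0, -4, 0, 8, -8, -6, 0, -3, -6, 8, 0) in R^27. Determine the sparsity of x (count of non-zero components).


Non-zero positions: [1, 9, 14, 17, 19, 20, 21, 23, 24, 25].
Sparsity = 10.

10


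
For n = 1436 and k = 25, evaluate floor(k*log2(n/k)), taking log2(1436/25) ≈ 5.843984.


log2(n/k) = log2(1436/25) ≈ 5.843984.
k*log2(n/k) ≈ 25*5.843984 = 146.0996.
floor(146.0996) = 146.

146


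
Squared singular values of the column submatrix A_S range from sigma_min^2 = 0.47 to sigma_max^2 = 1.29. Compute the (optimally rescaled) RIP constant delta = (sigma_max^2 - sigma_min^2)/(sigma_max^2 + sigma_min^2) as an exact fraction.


lambda_max - lambda_min = 1.29 - 0.47 = 0.82.
lambda_max + lambda_min = 1.29 + 0.47 = 1.76.
delta = 0.82/1.76 = 82/176 = 41/88.

41/88


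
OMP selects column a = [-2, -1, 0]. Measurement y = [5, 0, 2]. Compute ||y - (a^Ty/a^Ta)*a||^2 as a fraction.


a^T a = 5.
a^T y = -10.
coeff = -10/5 = -2.
||r||^2 = 9.

9


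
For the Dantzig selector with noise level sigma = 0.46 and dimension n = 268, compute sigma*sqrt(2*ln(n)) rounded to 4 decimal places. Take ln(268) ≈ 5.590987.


ln(268) ≈ 5.590987.
2*ln(n) ≈ 11.181974.
sqrt(2*ln(n)) ≈ sqrt(11.181974) ≈ 3.343946.
threshold ≈ 0.46*3.343946 = 1.53821516 ≈ 1.5382.

1.5382


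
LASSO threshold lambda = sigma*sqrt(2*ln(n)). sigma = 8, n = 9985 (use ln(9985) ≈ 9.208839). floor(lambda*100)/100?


ln(9985) ≈ 9.208839.
2*ln(n) ≈ 18.417678.
sqrt(2*ln(n)) ≈ sqrt(18.417678) ≈ 4.291582.
lambda ≈ 8*4.291582 = 34.332656.
floor(lambda*100)/100 = 34.33.

34.33


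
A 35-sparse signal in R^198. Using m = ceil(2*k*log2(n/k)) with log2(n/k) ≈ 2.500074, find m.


log2(n/k) = log2(198/35) ≈ 2.500074.
2*k*log2(n/k) ≈ 2*35*2.500074 = 175.00518.
m = ceil(175.00518) = 176.

176


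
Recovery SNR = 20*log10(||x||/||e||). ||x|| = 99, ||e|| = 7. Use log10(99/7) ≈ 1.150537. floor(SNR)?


||x||/||e|| = 99/7.
log10(99/7) ≈ 1.150537.
20*log10(||x||/||e||) ≈ 20*1.150537 = 23.01074.
floor(23.01074) = 23.

23


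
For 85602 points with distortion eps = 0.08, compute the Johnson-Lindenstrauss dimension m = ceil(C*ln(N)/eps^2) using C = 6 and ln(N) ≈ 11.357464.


ln(85602) ≈ 11.357464.
eps^2 = 0.08^2 = 0.0064.
C*ln(N)/eps^2 ≈ 6*11.357464/0.0064 ≈ 10647.6225.
m = ceil(10647.6225) = 10648.

10648


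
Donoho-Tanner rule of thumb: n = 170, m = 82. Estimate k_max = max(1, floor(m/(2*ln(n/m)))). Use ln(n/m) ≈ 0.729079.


n/m = 170/82 = 85/41.
ln(n/m) ≈ 0.729079.
2*ln(n/m) ≈ 1.458158.
m/(2*ln(n/m)) ≈ 82/1.458158 ≈ 56.2353.
floor = 56.
k_max = max(1, 56) = 56.

56


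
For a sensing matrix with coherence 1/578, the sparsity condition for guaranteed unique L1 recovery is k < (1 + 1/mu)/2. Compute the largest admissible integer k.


1/mu = 578.
1 + 1/mu = 579.
(1 + 1/mu)/2 = 289.5 is not an integer, so k_max = floor(289.5) = 289.

289


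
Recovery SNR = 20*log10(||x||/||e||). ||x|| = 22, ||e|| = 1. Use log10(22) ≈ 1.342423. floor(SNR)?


||x||/||e|| = 22/1 = 22.
log10(22) ≈ 1.342423.
20*log10(||x||/||e||) ≈ 20*1.342423 = 26.84846.
floor(26.84846) = 26.

26


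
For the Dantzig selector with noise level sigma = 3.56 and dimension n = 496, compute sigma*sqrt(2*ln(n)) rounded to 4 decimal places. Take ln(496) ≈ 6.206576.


ln(496) ≈ 6.206576.
2*ln(n) ≈ 12.413152.
sqrt(2*ln(n)) ≈ sqrt(12.413152) ≈ 3.52323.
threshold ≈ 3.56*3.52323 = 12.5426988 ≈ 12.5427.

12.5427


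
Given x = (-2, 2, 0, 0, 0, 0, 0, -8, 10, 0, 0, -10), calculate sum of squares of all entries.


Non-zero entries: [(0, -2), (1, 2), (7, -8), (8, 10), (11, -10)]
Squares: [4, 4, 64, 100, 100]
||x||_2^2 = sum = 272.

272


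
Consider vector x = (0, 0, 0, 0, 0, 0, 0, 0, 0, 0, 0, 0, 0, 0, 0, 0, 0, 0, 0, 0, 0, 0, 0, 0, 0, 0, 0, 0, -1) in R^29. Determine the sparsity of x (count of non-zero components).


Non-zero positions: [28].
Sparsity = 1.

1


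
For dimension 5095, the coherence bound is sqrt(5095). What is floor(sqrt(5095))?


71^2 = 5041 <= 5095 < 5184 = 72^2, so 71 <= sqrt(5095) < 72.
floor(sqrt(5095)) = 71.

71


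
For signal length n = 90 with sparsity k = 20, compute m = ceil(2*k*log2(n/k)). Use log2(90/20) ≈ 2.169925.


log2(n/k) = log2(90/20) ≈ 2.169925.
2*k*log2(n/k) ≈ 2*20*2.169925 = 86.797.
m = ceil(86.797) = 87.

87


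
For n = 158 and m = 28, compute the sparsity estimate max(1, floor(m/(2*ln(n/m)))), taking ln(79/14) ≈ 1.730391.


n/m = 158/28 = 79/14.
ln(n/m) ≈ 1.730391.
2*ln(n/m) ≈ 3.460782.
m/(2*ln(n/m)) ≈ 28/3.460782 ≈ 8.0907.
floor = 8.
k_max = max(1, 8) = 8.

8


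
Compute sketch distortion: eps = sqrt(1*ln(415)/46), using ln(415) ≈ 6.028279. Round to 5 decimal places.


ln(415) ≈ 6.028279.
1*ln(N)/m ≈ 1*6.028279/46 ≈ 0.13104954.
eps = sqrt(0.13104954) ≈ 0.3620077 ≈ 0.36201.

0.36201


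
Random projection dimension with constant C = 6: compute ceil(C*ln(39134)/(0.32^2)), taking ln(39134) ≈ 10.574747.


ln(39134) ≈ 10.574747.
eps^2 = 0.32^2 = 0.1024.
C*ln(N)/eps^2 ≈ 6*10.574747/0.1024 ≈ 619.6141.
m = ceil(619.6141) = 620.

620


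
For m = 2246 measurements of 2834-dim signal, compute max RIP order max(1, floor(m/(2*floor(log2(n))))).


floor(log2(2834)) = 11.
2*11 = 22.
m/(2*floor(log2(n))) = 2246/22 ≈ 102.0909.
floor = 102.
k = max(1, 102) = 102.

102


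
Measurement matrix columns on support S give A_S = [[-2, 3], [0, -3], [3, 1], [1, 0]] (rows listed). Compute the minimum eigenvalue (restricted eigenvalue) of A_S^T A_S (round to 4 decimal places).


A_S^T A_S = [[14, -3], [-3, 19]].
trace = 33.
det = 257.
disc = trace^2 - 4*det = 1089 - 4*257 = 61.
sqrt(61) ≈ 7.810250.
lam_min = (33 - sqrt(61))/2 ≈ (33 - 7.810250)/2 = 12.594875 ≈ 12.5949.

12.5949


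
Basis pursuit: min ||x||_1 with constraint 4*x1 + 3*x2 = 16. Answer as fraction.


Axis intercepts:
  x1 = 4, x2 = 0: L1 = 4
  x1 = 0, x2 = 16/3: L1 = 16/3
x* = (4, 0)
||x*||_1 = 4.

4


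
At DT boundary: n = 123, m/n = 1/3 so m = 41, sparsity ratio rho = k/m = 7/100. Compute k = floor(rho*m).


m = 1/3*123 = 41.
rho = 7/100.
rho*m = 7/100*41 = 2.87.
k = floor(2.87) = 2.

2


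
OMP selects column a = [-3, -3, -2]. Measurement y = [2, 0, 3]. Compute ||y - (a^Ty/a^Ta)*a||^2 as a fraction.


a^T a = 22.
a^T y = -12.
coeff = -12/22 = -6/11.
||r||^2 = 71/11.

71/11


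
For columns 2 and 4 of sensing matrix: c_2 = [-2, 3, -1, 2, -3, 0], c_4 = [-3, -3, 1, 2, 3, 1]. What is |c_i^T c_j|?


Inner product: -2*-3 + 3*-3 + -1*1 + 2*2 + -3*3 + 0*1
Products: [6, -9, -1, 4, -9, 0]
Sum = -9.
|dot| = 9.

9


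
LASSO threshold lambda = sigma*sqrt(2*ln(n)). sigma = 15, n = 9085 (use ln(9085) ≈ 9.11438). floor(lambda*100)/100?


ln(9085) ≈ 9.11438.
2*ln(n) ≈ 18.22876.
sqrt(2*ln(n)) ≈ sqrt(18.22876) ≈ 4.269515.
lambda ≈ 15*4.269515 = 64.042725.
floor(lambda*100)/100 = 64.04.

64.04


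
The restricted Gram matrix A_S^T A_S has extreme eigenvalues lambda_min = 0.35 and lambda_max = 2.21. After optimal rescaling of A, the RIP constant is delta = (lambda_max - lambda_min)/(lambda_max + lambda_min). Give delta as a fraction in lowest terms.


lambda_max - lambda_min = 2.21 - 0.35 = 1.86.
lambda_max + lambda_min = 2.21 + 0.35 = 2.56.
delta = 1.86/2.56 = 186/256 = 93/128.

93/128


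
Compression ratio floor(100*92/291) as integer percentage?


100*m/n = 100*92/291 ≈ 31.6151.
floor = 31.

31


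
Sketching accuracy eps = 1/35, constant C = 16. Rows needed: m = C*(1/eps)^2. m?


1/eps = 35.
(1/eps)^2 = 1225.
m = 16*1225 = 19600.

19600


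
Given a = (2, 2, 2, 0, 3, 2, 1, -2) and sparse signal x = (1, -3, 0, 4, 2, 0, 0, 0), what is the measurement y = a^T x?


Non-zero terms: ['2*1', '2*-3', '0*4', '3*2']
Products: [2, -6, 0, 6]
y = sum = 2.

2


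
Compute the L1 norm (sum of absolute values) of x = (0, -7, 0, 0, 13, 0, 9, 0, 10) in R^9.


Non-zero entries: [(1, -7), (4, 13), (6, 9), (8, 10)]
Absolute values: [7, 13, 9, 10]
||x||_1 = sum = 39.

39


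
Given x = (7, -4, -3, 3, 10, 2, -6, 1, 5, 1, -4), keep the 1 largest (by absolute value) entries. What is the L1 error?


Sorted |x_i| descending: [10, 7, 6, 5, 4, 4, 3, 3, 2, 1, 1]
Keep top 1: [10]
Tail entries: [7, 6, 5, 4, 4, 3, 3, 2, 1, 1]
L1 error = sum of tail = 36.

36


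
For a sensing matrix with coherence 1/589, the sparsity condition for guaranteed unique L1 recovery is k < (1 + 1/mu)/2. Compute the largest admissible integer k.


1/mu = 589.
1 + 1/mu = 590.
(1 + 1/mu)/2 = 295 is an integer and the inequality is strict, so k_max = 295 - 1 = 294.

294


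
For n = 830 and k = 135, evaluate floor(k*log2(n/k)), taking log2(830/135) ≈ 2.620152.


log2(n/k) = log2(830/135) ≈ 2.620152.
k*log2(n/k) ≈ 135*2.620152 = 353.72052.
floor(353.72052) = 353.

353


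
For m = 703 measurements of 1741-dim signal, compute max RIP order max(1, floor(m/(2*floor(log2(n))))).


floor(log2(1741)) = 10.
2*10 = 20.
m/(2*floor(log2(n))) = 703/20 ≈ 35.15.
floor = 35.
k = max(1, 35) = 35.

35


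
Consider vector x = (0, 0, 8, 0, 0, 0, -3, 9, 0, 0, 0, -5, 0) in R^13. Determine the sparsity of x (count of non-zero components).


Non-zero positions: [2, 6, 7, 11].
Sparsity = 4.

4


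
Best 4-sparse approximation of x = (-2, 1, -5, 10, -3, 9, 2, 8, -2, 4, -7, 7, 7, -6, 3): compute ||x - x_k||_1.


Sorted |x_i| descending: [10, 9, 8, 7, 7, 7, 6, 5, 4, 3, 3, 2, 2, 2, 1]
Keep top 4: [10, 9, 8, 7]
Tail entries: [7, 7, 6, 5, 4, 3, 3, 2, 2, 2, 1]
L1 error = sum of tail = 42.

42


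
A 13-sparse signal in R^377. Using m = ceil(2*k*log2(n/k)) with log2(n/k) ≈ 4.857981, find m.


log2(n/k) = log2(377/13) ≈ 4.857981.
2*k*log2(n/k) ≈ 2*13*4.857981 = 126.307506.
m = ceil(126.307506) = 127.

127


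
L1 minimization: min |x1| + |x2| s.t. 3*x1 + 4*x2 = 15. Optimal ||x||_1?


Axis intercepts:
  x1 = 5, x2 = 0: L1 = 5
  x1 = 0, x2 = 15/4: L1 = 15/4
x* = (0, 15/4)
||x*||_1 = 15/4.

15/4


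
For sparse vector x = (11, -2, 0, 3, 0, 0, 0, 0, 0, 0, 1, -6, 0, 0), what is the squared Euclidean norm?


Non-zero entries: [(0, 11), (1, -2), (3, 3), (10, 1), (11, -6)]
Squares: [121, 4, 9, 1, 36]
||x||_2^2 = sum = 171.

171


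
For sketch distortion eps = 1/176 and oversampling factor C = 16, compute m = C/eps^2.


1/eps = 176.
(1/eps)^2 = 30976.
m = 16*30976 = 495616.

495616


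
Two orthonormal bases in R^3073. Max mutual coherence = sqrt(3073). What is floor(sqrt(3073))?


55^2 = 3025 <= 3073 < 3136 = 56^2, so 55 <= sqrt(3073) < 56.
floor(sqrt(3073)) = 55.

55


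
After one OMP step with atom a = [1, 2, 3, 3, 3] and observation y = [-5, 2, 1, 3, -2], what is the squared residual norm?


a^T a = 32.
a^T y = 5.
coeff = 5/32 = 5/32.
||r||^2 = 1351/32.

1351/32


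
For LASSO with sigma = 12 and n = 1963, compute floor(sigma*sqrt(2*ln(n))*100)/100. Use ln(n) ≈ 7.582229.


ln(1963) ≈ 7.582229.
2*ln(n) ≈ 15.164458.
sqrt(2*ln(n)) ≈ sqrt(15.164458) ≈ 3.894157.
lambda ≈ 12*3.894157 = 46.729884.
floor(lambda*100)/100 = 46.72.

46.72


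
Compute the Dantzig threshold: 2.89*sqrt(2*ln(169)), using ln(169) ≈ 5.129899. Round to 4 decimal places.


ln(169) ≈ 5.129899.
2*ln(n) ≈ 10.259798.
sqrt(2*ln(n)) ≈ sqrt(10.259798) ≈ 3.203092.
threshold ≈ 2.89*3.203092 = 9.25693588 ≈ 9.2569.

9.2569


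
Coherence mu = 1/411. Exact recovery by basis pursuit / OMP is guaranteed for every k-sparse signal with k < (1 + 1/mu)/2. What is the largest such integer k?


1/mu = 411.
1 + 1/mu = 412.
(1 + 1/mu)/2 = 206 is an integer and the inequality is strict, so k_max = 206 - 1 = 205.

205


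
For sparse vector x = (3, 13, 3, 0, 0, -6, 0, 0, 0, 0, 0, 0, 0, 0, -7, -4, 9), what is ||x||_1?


Non-zero entries: [(0, 3), (1, 13), (2, 3), (5, -6), (14, -7), (15, -4), (16, 9)]
Absolute values: [3, 13, 3, 6, 7, 4, 9]
||x||_1 = sum = 45.

45


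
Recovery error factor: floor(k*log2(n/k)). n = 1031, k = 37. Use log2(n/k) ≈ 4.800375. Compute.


log2(n/k) = log2(1031/37) ≈ 4.800375.
k*log2(n/k) ≈ 37*4.800375 = 177.613875.
floor(177.613875) = 177.

177


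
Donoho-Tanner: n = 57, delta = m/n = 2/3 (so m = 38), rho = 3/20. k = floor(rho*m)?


m = 2/3*57 = 38.
rho = 3/20.
rho*m = 3/20*38 = 5.7.
k = floor(5.7) = 5.

5


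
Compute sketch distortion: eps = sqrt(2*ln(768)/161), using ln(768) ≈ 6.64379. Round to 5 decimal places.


ln(768) ≈ 6.64379.
2*ln(N)/m ≈ 2*6.64379/161 ≈ 0.08253155.
eps = sqrt(0.08253155) ≈ 0.287283 ≈ 0.28728.

0.28728


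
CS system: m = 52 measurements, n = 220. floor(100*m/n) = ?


100*m/n = 100*52/220 ≈ 23.6364.
floor = 23.

23


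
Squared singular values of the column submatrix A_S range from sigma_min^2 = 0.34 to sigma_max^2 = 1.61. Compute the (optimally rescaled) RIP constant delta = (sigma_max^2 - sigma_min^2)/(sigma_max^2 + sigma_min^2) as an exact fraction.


lambda_max - lambda_min = 1.61 - 0.34 = 1.27.
lambda_max + lambda_min = 1.61 + 0.34 = 1.95.
delta = 1.27/1.95 = 127/195.

127/195


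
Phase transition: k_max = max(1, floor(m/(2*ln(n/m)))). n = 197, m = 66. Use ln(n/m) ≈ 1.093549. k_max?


n/m = 197/66.
ln(n/m) ≈ 1.093549.
2*ln(n/m) ≈ 2.187098.
m/(2*ln(n/m)) ≈ 66/2.187098 ≈ 30.177.
floor = 30.
k_max = max(1, 30) = 30.

30


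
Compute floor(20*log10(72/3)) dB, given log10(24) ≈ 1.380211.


||x||/||e|| = 72/3 = 24.
log10(24) ≈ 1.380211.
20*log10(||x||/||e||) ≈ 20*1.380211 = 27.60422.
floor(27.60422) = 27.

27


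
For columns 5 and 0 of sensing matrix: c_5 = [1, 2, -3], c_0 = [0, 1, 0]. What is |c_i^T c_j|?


Inner product: 1*0 + 2*1 + -3*0
Products: [0, 2, 0]
Sum = 2.
|dot| = 2.

2


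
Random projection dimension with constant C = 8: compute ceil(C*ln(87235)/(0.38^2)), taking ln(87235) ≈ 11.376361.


ln(87235) ≈ 11.376361.
eps^2 = 0.38^2 = 0.1444.
C*ln(N)/eps^2 ≈ 8*11.376361/0.1444 ≈ 630.2693.
m = ceil(630.2693) = 631.

631


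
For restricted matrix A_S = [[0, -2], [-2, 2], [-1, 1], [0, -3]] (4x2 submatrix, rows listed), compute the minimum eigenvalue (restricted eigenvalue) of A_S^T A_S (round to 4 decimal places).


A_S^T A_S = [[5, -5], [-5, 18]].
trace = 23.
det = 65.
disc = trace^2 - 4*det = 529 - 4*65 = 269.
sqrt(269) ≈ 16.401219.
lam_min = (23 - sqrt(269))/2 ≈ (23 - 16.401219)/2 = 3.2993905 ≈ 3.2994.

3.2994


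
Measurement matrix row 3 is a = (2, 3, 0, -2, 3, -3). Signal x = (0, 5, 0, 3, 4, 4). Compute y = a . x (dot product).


Non-zero terms: ['3*5', '-2*3', '3*4', '-3*4']
Products: [15, -6, 12, -12]
y = sum = 9.

9


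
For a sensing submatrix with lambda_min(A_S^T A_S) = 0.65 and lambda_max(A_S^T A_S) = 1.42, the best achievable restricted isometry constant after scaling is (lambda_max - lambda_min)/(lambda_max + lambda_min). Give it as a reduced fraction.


lambda_max - lambda_min = 1.42 - 0.65 = 0.77.
lambda_max + lambda_min = 1.42 + 0.65 = 2.07.
delta = 0.77/2.07 = 77/207.

77/207


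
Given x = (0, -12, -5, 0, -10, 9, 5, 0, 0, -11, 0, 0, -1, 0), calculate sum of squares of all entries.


Non-zero entries: [(1, -12), (2, -5), (4, -10), (5, 9), (6, 5), (9, -11), (12, -1)]
Squares: [144, 25, 100, 81, 25, 121, 1]
||x||_2^2 = sum = 497.

497


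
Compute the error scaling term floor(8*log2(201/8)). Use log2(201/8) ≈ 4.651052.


log2(n/k) = log2(201/8) ≈ 4.651052.
k*log2(n/k) ≈ 8*4.651052 = 37.208416.
floor(37.208416) = 37.

37


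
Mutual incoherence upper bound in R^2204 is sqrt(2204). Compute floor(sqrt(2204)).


46^2 = 2116 <= 2204 < 2209 = 47^2, so 46 <= sqrt(2204) < 47.
floor(sqrt(2204)) = 46.

46


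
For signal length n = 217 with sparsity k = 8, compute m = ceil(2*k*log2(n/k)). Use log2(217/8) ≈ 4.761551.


log2(n/k) = log2(217/8) ≈ 4.761551.
2*k*log2(n/k) ≈ 2*8*4.761551 = 76.184816.
m = ceil(76.184816) = 77.

77


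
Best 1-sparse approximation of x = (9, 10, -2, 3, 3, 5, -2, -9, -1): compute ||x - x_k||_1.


Sorted |x_i| descending: [10, 9, 9, 5, 3, 3, 2, 2, 1]
Keep top 1: [10]
Tail entries: [9, 9, 5, 3, 3, 2, 2, 1]
L1 error = sum of tail = 34.

34


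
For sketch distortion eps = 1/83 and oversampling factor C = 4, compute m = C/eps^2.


1/eps = 83.
(1/eps)^2 = 6889.
m = 4*6889 = 27556.

27556


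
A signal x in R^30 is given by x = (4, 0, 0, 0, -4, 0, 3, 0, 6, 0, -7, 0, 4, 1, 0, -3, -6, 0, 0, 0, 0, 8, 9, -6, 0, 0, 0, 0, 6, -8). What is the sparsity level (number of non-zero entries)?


Non-zero positions: [0, 4, 6, 8, 10, 12, 13, 15, 16, 21, 22, 23, 28, 29].
Sparsity = 14.

14


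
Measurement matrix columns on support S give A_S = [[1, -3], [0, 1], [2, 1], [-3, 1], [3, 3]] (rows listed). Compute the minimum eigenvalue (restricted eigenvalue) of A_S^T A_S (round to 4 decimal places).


A_S^T A_S = [[23, 5], [5, 21]].
trace = 44.
det = 458.
disc = trace^2 - 4*det = 1936 - 4*458 = 104.
sqrt(104) ≈ 10.198039.
lam_min = (44 - sqrt(104))/2 ≈ (44 - 10.198039)/2 = 16.9009805 ≈ 16.9010.

16.9010


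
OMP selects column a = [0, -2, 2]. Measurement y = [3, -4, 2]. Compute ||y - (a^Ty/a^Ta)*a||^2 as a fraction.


a^T a = 8.
a^T y = 12.
coeff = 12/8 = 3/2.
||r||^2 = 11.

11


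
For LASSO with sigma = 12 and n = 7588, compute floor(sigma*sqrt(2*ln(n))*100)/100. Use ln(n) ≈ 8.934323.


ln(7588) ≈ 8.934323.
2*ln(n) ≈ 17.868646.
sqrt(2*ln(n)) ≈ sqrt(17.868646) ≈ 4.227132.
lambda ≈ 12*4.227132 = 50.725584.
floor(lambda*100)/100 = 50.72.

50.72


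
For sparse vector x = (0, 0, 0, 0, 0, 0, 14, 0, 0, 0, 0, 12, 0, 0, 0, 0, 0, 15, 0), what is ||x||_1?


Non-zero entries: [(6, 14), (11, 12), (17, 15)]
Absolute values: [14, 12, 15]
||x||_1 = sum = 41.

41


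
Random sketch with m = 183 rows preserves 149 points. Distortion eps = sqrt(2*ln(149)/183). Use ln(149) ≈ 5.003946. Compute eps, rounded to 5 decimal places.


ln(149) ≈ 5.003946.
2*ln(N)/m ≈ 2*5.003946/183 ≈ 0.05468793.
eps = sqrt(0.05468793) ≈ 0.2338545 ≈ 0.23385.

0.23385


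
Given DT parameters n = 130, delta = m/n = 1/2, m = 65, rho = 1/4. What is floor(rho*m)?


m = 1/2*130 = 65.
rho = 1/4.
rho*m = 1/4*65 = 16.25.
k = floor(16.25) = 16.

16


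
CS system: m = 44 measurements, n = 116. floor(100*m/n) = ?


100*m/n = 100*44/116 ≈ 37.931.
floor = 37.

37


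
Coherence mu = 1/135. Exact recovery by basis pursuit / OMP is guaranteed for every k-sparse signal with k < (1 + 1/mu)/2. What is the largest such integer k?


1/mu = 135.
1 + 1/mu = 136.
(1 + 1/mu)/2 = 68 is an integer and the inequality is strict, so k_max = 68 - 1 = 67.

67


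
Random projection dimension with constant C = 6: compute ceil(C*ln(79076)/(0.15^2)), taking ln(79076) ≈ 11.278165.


ln(79076) ≈ 11.278165.
eps^2 = 0.15^2 = 0.0225.
C*ln(N)/eps^2 ≈ 6*11.278165/0.0225 ≈ 3007.5107.
m = ceil(3007.5107) = 3008.

3008


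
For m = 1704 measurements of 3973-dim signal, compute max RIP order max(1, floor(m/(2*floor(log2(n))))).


floor(log2(3973)) = 11.
2*11 = 22.
m/(2*floor(log2(n))) = 1704/22 ≈ 77.4545.
floor = 77.
k = max(1, 77) = 77.

77


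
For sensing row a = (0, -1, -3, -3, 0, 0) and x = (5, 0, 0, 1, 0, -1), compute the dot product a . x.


Non-zero terms: ['0*5', '-3*1', '0*-1']
Products: [0, -3, 0]
y = sum = -3.

-3


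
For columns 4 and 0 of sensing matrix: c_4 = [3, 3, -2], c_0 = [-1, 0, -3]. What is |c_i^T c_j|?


Inner product: 3*-1 + 3*0 + -2*-3
Products: [-3, 0, 6]
Sum = 3.
|dot| = 3.

3


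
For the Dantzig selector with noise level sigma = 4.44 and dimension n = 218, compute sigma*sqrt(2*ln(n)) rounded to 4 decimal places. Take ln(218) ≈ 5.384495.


ln(218) ≈ 5.384495.
2*ln(n) ≈ 10.76899.
sqrt(2*ln(n)) ≈ sqrt(10.76899) ≈ 3.281614.
threshold ≈ 4.44*3.281614 = 14.57036616 ≈ 14.5704.

14.5704


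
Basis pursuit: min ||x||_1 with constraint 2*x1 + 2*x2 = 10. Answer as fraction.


Axis intercepts:
  x1 = 5, x2 = 0: L1 = 5
  x1 = 0, x2 = 5: L1 = 5
x* = (5, 0)
||x*||_1 = 5.

5


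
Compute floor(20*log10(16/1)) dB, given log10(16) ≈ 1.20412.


||x||/||e|| = 16/1 = 16.
log10(16) ≈ 1.20412.
20*log10(||x||/||e||) ≈ 20*1.20412 = 24.0824.
floor(24.0824) = 24.

24


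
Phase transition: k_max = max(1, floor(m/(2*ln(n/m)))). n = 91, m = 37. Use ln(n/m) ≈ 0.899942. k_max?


n/m = 91/37.
ln(n/m) ≈ 0.899942.
2*ln(n/m) ≈ 1.799884.
m/(2*ln(n/m)) ≈ 37/1.799884 ≈ 20.5569.
floor = 20.
k_max = max(1, 20) = 20.

20


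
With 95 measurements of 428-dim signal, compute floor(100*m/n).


100*m/n = 100*95/428 ≈ 22.1963.
floor = 22.

22


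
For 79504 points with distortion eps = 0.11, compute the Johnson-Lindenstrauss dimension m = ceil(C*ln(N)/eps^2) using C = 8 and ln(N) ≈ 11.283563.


ln(79504) ≈ 11.283563.
eps^2 = 0.11^2 = 0.0121.
C*ln(N)/eps^2 ≈ 8*11.283563/0.0121 ≈ 7460.2069.
m = ceil(7460.2069) = 7461.

7461


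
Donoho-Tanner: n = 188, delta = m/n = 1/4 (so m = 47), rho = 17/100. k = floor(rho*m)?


m = 1/4*188 = 47.
rho = 17/100.
rho*m = 17/100*47 = 7.99.
k = floor(7.99) = 7.

7


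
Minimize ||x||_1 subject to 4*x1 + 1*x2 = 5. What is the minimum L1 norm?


Axis intercepts:
  x1 = 5/4, x2 = 0: L1 = 5/4
  x1 = 0, x2 = 5: L1 = 5
x* = (5/4, 0)
||x*||_1 = 5/4.

5/4


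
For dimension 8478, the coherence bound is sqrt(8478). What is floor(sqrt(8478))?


92^2 = 8464 <= 8478 < 8649 = 93^2, so 92 <= sqrt(8478) < 93.
floor(sqrt(8478)) = 92.

92


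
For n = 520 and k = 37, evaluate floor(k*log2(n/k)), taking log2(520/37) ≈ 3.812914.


log2(n/k) = log2(520/37) ≈ 3.812914.
k*log2(n/k) ≈ 37*3.812914 = 141.077818.
floor(141.077818) = 141.

141


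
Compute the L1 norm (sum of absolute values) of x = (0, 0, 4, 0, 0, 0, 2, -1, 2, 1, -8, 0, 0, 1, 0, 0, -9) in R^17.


Non-zero entries: [(2, 4), (6, 2), (7, -1), (8, 2), (9, 1), (10, -8), (13, 1), (16, -9)]
Absolute values: [4, 2, 1, 2, 1, 8, 1, 9]
||x||_1 = sum = 28.

28


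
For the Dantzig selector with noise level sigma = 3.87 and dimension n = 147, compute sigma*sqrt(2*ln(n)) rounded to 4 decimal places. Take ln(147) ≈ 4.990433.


ln(147) ≈ 4.990433.
2*ln(n) ≈ 9.980866.
sqrt(2*ln(n)) ≈ sqrt(9.980866) ≈ 3.159251.
threshold ≈ 3.87*3.159251 = 12.22630137 ≈ 12.2263.

12.2263


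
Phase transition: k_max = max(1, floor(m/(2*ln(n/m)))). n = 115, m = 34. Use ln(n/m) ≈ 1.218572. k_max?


n/m = 115/34.
ln(n/m) ≈ 1.218572.
2*ln(n/m) ≈ 2.437144.
m/(2*ln(n/m)) ≈ 34/2.437144 ≈ 13.9508.
floor = 13.
k_max = max(1, 13) = 13.

13


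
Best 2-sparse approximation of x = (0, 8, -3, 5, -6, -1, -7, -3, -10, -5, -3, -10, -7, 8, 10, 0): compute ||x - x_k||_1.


Sorted |x_i| descending: [10, 10, 10, 8, 8, 7, 7, 6, 5, 5, 3, 3, 3, 1, 0, 0]
Keep top 2: [10, 10]
Tail entries: [10, 8, 8, 7, 7, 6, 5, 5, 3, 3, 3, 1, 0, 0]
L1 error = sum of tail = 66.

66


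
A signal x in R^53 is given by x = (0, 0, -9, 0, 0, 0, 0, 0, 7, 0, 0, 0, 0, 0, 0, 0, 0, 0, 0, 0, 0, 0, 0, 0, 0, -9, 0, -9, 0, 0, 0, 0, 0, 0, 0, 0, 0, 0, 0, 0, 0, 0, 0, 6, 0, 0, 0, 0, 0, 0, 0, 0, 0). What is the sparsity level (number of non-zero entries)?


Non-zero positions: [2, 8, 25, 27, 43].
Sparsity = 5.

5


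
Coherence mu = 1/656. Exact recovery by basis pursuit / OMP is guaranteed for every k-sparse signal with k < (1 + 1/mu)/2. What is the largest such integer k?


1/mu = 656.
1 + 1/mu = 657.
(1 + 1/mu)/2 = 328.5 is not an integer, so k_max = floor(328.5) = 328.

328


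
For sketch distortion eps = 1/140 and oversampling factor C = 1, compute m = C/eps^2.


1/eps = 140.
(1/eps)^2 = 19600.
m = 1*19600 = 19600.

19600


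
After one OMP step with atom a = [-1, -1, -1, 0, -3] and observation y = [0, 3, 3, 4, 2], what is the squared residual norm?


a^T a = 12.
a^T y = -12.
coeff = -12/12 = -1.
||r||^2 = 26.

26


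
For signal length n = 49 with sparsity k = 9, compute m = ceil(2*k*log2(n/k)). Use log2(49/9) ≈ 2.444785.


log2(n/k) = log2(49/9) ≈ 2.444785.
2*k*log2(n/k) ≈ 2*9*2.444785 = 44.00613.
m = ceil(44.00613) = 45.

45


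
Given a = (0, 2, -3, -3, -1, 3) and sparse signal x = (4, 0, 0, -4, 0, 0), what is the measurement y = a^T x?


Non-zero terms: ['0*4', '-3*-4']
Products: [0, 12]
y = sum = 12.

12


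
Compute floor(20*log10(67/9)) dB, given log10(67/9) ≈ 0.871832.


||x||/||e|| = 67/9.
log10(67/9) ≈ 0.871832.
20*log10(||x||/||e||) ≈ 20*0.871832 = 17.43664.
floor(17.43664) = 17.

17


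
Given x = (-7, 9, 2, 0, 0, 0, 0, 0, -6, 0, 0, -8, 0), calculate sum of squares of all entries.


Non-zero entries: [(0, -7), (1, 9), (2, 2), (8, -6), (11, -8)]
Squares: [49, 81, 4, 36, 64]
||x||_2^2 = sum = 234.

234


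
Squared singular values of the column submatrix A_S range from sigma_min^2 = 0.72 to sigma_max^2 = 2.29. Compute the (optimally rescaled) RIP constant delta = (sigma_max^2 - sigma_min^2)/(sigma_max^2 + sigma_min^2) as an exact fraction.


lambda_max - lambda_min = 2.29 - 0.72 = 1.57.
lambda_max + lambda_min = 2.29 + 0.72 = 3.01.
delta = 1.57/3.01 = 157/301.

157/301


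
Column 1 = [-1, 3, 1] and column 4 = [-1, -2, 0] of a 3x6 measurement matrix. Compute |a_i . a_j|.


Inner product: -1*-1 + 3*-2 + 1*0
Products: [1, -6, 0]
Sum = -5.
|dot| = 5.

5


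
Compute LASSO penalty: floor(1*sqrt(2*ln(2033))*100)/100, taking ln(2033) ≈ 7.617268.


ln(2033) ≈ 7.617268.
2*ln(n) ≈ 15.234536.
sqrt(2*ln(n)) ≈ sqrt(15.234536) ≈ 3.903144.
lambda ≈ 1*3.903144 = 3.903144.
floor(lambda*100)/100 = 3.90.

3.90


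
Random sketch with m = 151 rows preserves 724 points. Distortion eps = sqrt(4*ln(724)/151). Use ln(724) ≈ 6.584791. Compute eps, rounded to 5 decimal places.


ln(724) ≈ 6.584791.
4*ln(N)/m ≈ 4*6.584791/151 ≈ 0.17443155.
eps = sqrt(0.17443155) ≈ 0.41765 ≈ 0.41765.

0.41765


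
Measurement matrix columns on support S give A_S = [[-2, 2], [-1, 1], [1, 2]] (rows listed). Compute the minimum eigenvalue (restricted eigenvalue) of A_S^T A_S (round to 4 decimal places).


A_S^T A_S = [[6, -3], [-3, 9]].
trace = 15.
det = 45.
disc = trace^2 - 4*det = 225 - 4*45 = 45.
sqrt(45) ≈ 6.708204.
lam_min = (15 - sqrt(45))/2 ≈ (15 - 6.708204)/2 = 4.145898 ≈ 4.1459.

4.1459


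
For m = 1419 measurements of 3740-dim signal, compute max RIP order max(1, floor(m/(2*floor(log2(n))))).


floor(log2(3740)) = 11.
2*11 = 22.
m/(2*floor(log2(n))) = 1419/22 ≈ 64.5.
floor = 64.
k = max(1, 64) = 64.

64


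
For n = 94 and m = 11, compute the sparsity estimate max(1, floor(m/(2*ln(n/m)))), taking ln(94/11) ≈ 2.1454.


n/m = 94/11.
ln(n/m) ≈ 2.1454.
2*ln(n/m) ≈ 4.2908.
m/(2*ln(n/m)) ≈ 11/4.2908 ≈ 2.5636.
floor = 2.
k_max = max(1, 2) = 2.

2


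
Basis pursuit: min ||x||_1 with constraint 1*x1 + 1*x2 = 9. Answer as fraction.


Axis intercepts:
  x1 = 9, x2 = 0: L1 = 9
  x1 = 0, x2 = 9: L1 = 9
x* = (9, 0)
||x*||_1 = 9.

9


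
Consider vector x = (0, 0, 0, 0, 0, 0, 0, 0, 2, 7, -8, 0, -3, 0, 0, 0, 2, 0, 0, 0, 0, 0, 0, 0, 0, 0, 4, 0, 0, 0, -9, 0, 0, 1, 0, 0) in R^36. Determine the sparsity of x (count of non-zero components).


Non-zero positions: [8, 9, 10, 12, 16, 26, 30, 33].
Sparsity = 8.

8


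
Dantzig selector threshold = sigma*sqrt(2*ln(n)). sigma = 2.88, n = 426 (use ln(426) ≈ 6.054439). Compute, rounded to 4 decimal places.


ln(426) ≈ 6.054439.
2*ln(n) ≈ 12.108878.
sqrt(2*ln(n)) ≈ sqrt(12.108878) ≈ 3.479781.
threshold ≈ 2.88*3.479781 = 10.02176928 ≈ 10.0218.

10.0218


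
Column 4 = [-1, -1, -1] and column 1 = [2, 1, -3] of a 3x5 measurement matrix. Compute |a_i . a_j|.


Inner product: -1*2 + -1*1 + -1*-3
Products: [-2, -1, 3]
Sum = 0.
|dot| = 0.

0


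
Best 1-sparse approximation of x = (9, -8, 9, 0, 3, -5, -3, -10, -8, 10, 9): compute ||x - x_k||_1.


Sorted |x_i| descending: [10, 10, 9, 9, 9, 8, 8, 5, 3, 3, 0]
Keep top 1: [10]
Tail entries: [10, 9, 9, 9, 8, 8, 5, 3, 3, 0]
L1 error = sum of tail = 64.

64


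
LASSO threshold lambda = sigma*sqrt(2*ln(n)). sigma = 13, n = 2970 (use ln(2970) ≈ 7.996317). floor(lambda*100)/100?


ln(2970) ≈ 7.996317.
2*ln(n) ≈ 15.992634.
sqrt(2*ln(n)) ≈ sqrt(15.992634) ≈ 3.999079.
lambda ≈ 13*3.999079 = 51.988027.
floor(lambda*100)/100 = 51.98.

51.98


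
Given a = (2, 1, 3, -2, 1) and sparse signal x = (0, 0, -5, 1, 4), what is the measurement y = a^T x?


Non-zero terms: ['3*-5', '-2*1', '1*4']
Products: [-15, -2, 4]
y = sum = -13.

-13


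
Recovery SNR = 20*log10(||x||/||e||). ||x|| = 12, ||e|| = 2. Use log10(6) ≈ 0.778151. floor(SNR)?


||x||/||e|| = 12/2 = 6.
log10(6) ≈ 0.778151.
20*log10(||x||/||e||) ≈ 20*0.778151 = 15.56302.
floor(15.56302) = 15.

15


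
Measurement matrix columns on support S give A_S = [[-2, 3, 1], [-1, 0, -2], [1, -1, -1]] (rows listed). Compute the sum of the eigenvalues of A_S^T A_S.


Sum of eigenvalues of A_S^T A_S = trace(A_S^T A_S) = sum of squared column norms of A_S.
A_S^T A_S diagonal: [6, 10, 6].
trace = 6 + 10 + 6 = 22.

22


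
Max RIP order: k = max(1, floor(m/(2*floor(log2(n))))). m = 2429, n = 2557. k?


floor(log2(2557)) = 11.
2*11 = 22.
m/(2*floor(log2(n))) = 2429/22 ≈ 110.4091.
floor = 110.
k = max(1, 110) = 110.

110


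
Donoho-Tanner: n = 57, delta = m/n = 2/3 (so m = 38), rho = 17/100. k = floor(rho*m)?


m = 2/3*57 = 38.
rho = 17/100.
rho*m = 17/100*38 = 6.46.
k = floor(6.46) = 6.

6


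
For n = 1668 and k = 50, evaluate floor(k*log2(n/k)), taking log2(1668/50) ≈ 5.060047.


log2(n/k) = log2(1668/50) ≈ 5.060047.
k*log2(n/k) ≈ 50*5.060047 = 253.00235.
floor(253.00235) = 253.

253


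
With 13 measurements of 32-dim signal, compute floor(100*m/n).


100*m/n = 100*13/32 ≈ 40.625.
floor = 40.

40


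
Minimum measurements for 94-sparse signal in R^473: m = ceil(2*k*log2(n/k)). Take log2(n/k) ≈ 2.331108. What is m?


log2(n/k) = log2(473/94) ≈ 2.331108.
2*k*log2(n/k) ≈ 2*94*2.331108 = 438.248304.
m = ceil(438.248304) = 439.

439


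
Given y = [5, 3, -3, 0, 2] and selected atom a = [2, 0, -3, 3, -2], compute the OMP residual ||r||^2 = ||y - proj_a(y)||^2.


a^T a = 26.
a^T y = 15.
coeff = 15/26 = 15/26.
||r||^2 = 997/26.

997/26


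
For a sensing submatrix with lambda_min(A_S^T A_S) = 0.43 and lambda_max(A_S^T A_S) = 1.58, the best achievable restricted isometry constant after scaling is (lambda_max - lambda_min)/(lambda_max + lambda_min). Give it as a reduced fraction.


lambda_max - lambda_min = 1.58 - 0.43 = 1.15.
lambda_max + lambda_min = 1.58 + 0.43 = 2.01.
delta = 1.15/2.01 = 115/201.

115/201


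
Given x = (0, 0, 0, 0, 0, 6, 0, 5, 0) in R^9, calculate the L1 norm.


Non-zero entries: [(5, 6), (7, 5)]
Absolute values: [6, 5]
||x||_1 = sum = 11.

11


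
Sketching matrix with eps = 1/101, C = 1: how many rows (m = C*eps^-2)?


1/eps = 101.
(1/eps)^2 = 10201.
m = 1*10201 = 10201.

10201


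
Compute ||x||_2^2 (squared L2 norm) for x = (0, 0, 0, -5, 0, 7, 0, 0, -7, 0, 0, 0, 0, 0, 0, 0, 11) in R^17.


Non-zero entries: [(3, -5), (5, 7), (8, -7), (16, 11)]
Squares: [25, 49, 49, 121]
||x||_2^2 = sum = 244.

244


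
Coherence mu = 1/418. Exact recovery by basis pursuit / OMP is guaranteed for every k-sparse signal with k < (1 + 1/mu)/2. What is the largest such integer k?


1/mu = 418.
1 + 1/mu = 419.
(1 + 1/mu)/2 = 209.5 is not an integer, so k_max = floor(209.5) = 209.

209


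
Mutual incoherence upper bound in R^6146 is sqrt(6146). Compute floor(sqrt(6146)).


78^2 = 6084 <= 6146 < 6241 = 79^2, so 78 <= sqrt(6146) < 79.
floor(sqrt(6146)) = 78.

78


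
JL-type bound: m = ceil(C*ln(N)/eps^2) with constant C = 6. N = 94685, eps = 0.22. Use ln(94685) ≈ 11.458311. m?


ln(94685) ≈ 11.458311.
eps^2 = 0.22^2 = 0.0484.
C*ln(N)/eps^2 ≈ 6*11.458311/0.0484 ≈ 1420.4518.
m = ceil(1420.4518) = 1421.

1421


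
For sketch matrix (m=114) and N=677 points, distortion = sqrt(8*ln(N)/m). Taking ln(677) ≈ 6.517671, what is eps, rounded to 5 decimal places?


ln(677) ≈ 6.517671.
8*ln(N)/m ≈ 8*6.517671/114 ≈ 0.45738042.
eps = sqrt(0.45738042) ≈ 0.6762991 ≈ 0.67630.

0.67630


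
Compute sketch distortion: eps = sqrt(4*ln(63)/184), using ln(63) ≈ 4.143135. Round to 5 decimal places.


ln(63) ≈ 4.143135.
4*ln(N)/m ≈ 4*4.143135/184 ≈ 0.09006815.
eps = sqrt(0.09006815) ≈ 0.3001136 ≈ 0.30011.

0.30011


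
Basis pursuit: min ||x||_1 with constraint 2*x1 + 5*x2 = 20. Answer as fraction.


Axis intercepts:
  x1 = 10, x2 = 0: L1 = 10
  x1 = 0, x2 = 4: L1 = 4
x* = (0, 4)
||x*||_1 = 4.

4


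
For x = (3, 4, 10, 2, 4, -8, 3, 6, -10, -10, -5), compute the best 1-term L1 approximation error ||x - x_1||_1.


Sorted |x_i| descending: [10, 10, 10, 8, 6, 5, 4, 4, 3, 3, 2]
Keep top 1: [10]
Tail entries: [10, 10, 8, 6, 5, 4, 4, 3, 3, 2]
L1 error = sum of tail = 55.

55


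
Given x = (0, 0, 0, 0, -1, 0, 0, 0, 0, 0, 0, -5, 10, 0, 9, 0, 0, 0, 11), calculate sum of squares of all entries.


Non-zero entries: [(4, -1), (11, -5), (12, 10), (14, 9), (18, 11)]
Squares: [1, 25, 100, 81, 121]
||x||_2^2 = sum = 328.

328


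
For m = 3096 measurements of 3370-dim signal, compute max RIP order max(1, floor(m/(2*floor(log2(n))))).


floor(log2(3370)) = 11.
2*11 = 22.
m/(2*floor(log2(n))) = 3096/22 ≈ 140.7273.
floor = 140.
k = max(1, 140) = 140.

140


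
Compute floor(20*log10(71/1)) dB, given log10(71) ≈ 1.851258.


||x||/||e|| = 71/1 = 71.
log10(71) ≈ 1.851258.
20*log10(||x||/||e||) ≈ 20*1.851258 = 37.02516.
floor(37.02516) = 37.

37


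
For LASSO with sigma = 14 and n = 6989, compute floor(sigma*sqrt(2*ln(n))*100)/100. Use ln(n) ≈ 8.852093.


ln(6989) ≈ 8.852093.
2*ln(n) ≈ 17.704186.
sqrt(2*ln(n)) ≈ sqrt(17.704186) ≈ 4.207634.
lambda ≈ 14*4.207634 = 58.906876.
floor(lambda*100)/100 = 58.90.

58.90


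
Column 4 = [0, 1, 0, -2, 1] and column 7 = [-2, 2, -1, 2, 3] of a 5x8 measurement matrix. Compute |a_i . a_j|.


Inner product: 0*-2 + 1*2 + 0*-1 + -2*2 + 1*3
Products: [0, 2, 0, -4, 3]
Sum = 1.
|dot| = 1.

1


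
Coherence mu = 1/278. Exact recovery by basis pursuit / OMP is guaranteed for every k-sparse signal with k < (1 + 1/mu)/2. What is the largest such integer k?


1/mu = 278.
1 + 1/mu = 279.
(1 + 1/mu)/2 = 139.5 is not an integer, so k_max = floor(139.5) = 139.

139


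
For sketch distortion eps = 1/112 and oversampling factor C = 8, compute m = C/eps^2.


1/eps = 112.
(1/eps)^2 = 12544.
m = 8*12544 = 100352.

100352


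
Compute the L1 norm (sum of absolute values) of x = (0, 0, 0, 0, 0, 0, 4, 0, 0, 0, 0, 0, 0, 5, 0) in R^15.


Non-zero entries: [(6, 4), (13, 5)]
Absolute values: [4, 5]
||x||_1 = sum = 9.

9


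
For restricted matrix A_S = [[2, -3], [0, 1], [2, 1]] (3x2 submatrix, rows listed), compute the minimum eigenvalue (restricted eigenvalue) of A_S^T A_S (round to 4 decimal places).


A_S^T A_S = [[8, -4], [-4, 11]].
trace = 19.
det = 72.
disc = trace^2 - 4*det = 361 - 4*72 = 73.
sqrt(73) ≈ 8.544004.
lam_min = (19 - sqrt(73))/2 ≈ (19 - 8.544004)/2 = 5.227998 ≈ 5.2280.

5.2280


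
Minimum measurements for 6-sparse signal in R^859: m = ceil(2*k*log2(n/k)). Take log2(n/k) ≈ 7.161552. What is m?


log2(n/k) = log2(859/6) ≈ 7.161552.
2*k*log2(n/k) ≈ 2*6*7.161552 = 85.938624.
m = ceil(85.938624) = 86.

86


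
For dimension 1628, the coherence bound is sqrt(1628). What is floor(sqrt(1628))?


40^2 = 1600 <= 1628 < 1681 = 41^2, so 40 <= sqrt(1628) < 41.
floor(sqrt(1628)) = 40.

40


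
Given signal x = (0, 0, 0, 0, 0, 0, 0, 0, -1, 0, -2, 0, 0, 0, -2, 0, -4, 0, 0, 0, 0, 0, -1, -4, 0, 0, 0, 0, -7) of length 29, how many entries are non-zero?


Non-zero positions: [8, 10, 14, 16, 22, 23, 28].
Sparsity = 7.

7


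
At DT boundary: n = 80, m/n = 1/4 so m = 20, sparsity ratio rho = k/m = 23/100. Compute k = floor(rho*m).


m = 1/4*80 = 20.
rho = 23/100.
rho*m = 23/100*20 = 4.6.
k = floor(4.6) = 4.

4


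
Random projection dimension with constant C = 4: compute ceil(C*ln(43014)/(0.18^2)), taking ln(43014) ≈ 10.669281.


ln(43014) ≈ 10.669281.
eps^2 = 0.18^2 = 0.0324.
C*ln(N)/eps^2 ≈ 4*10.669281/0.0324 ≈ 1317.1952.
m = ceil(1317.1952) = 1318.

1318
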